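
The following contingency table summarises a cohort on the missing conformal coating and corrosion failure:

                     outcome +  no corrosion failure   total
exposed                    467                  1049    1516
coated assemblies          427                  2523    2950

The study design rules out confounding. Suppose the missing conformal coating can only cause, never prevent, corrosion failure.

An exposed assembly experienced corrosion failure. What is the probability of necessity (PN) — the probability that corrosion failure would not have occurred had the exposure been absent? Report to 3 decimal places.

p₁ = P(outcome | exposed) = 467/1516 = 0.30805
p₀ = P(outcome | unexposed) = 427/2950 = 0.14475
Under exogeneity and monotonicity, PN = (p₁ − p₀)/p₁.
PN = (0.30805 − 0.14475) / 0.30805 ≈ 0.5301

PN ≈ 0.530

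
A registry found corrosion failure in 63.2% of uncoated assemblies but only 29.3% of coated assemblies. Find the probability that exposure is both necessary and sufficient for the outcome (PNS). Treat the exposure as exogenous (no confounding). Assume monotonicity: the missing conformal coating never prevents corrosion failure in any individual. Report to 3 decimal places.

PNS ≈ 0.339

p₁ = 0.632, p₀ = 0.293.
Under exogeneity and monotonicity, PNS = p₁ − p₀.
PNS = 0.632 − 0.293 = 0.339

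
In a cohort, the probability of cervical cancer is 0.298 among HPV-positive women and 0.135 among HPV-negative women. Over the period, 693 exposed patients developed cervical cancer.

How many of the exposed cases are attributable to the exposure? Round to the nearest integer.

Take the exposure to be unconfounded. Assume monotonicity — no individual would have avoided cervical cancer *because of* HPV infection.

Let p₁ = 0.298, p₀ = 0.135.
PN = (p₁ − p₀)/p₁ = (0.298 − 0.135) / 0.298 ≈ 0.54698.
Attributable cases ≈ PN × (exposed cases) = 0.54698 × 693 ≈ 379.06.

about 379 cases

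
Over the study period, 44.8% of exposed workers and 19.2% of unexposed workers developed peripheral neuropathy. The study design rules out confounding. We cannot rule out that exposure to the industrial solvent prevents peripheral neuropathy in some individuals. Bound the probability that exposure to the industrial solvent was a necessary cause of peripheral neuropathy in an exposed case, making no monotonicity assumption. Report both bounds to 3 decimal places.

p₁ = 0.448, p₀ = 0.192.
Under exogeneity alone the bounds on PN are max{0,(p₁−p₀)/p₁} ≤ PN ≤ min{1,(1−p₀)/p₁}.
  lower = (p₁ − p₀)/p₁ = 0.256 / 0.448 ≈ 0.5714
  upper = min{1, (1 − p₀)/p₁} = 0.808 / 0.448 ≈ 1.8036 → capped at 1

0.571 ≤ PN ≤ 1.000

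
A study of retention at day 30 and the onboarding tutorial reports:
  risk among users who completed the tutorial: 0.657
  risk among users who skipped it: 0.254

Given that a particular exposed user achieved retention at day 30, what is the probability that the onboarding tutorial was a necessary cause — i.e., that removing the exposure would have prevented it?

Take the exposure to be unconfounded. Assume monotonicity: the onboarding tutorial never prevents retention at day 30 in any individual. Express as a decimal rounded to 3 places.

PN ≈ 0.613

Let p₁ = 0.657, p₀ = 0.254.
Under exogeneity and monotonicity, PN = (p₁ − p₀) / p₁.
PN = (0.657 − 0.254) / 0.657 = 0.403 / 0.657 ≈ 0.6134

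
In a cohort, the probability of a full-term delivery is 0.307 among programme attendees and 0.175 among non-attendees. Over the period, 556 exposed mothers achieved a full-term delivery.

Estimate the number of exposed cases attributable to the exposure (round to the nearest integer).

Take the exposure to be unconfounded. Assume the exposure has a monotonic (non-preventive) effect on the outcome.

Let p₁ = 0.307, p₀ = 0.175.
PN = (p₁ − p₀)/p₁ = (0.307 − 0.175) / 0.307 ≈ 0.42997.
Attributable cases ≈ PN × (exposed cases) = 0.42997 × 556 ≈ 239.06.

about 239 cases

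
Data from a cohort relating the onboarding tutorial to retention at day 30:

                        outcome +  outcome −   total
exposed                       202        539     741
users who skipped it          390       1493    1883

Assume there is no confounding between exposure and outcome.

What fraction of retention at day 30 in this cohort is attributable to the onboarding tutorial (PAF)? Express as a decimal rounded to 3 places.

PAF ≈ 0.082

p₁ = P(outcome | exposed) = 202/741 = 0.2726
p₀ = P(outcome | unexposed) = 390/1883 = 0.20712
Exposure prevalence π = 741/2624 = 0.28239; overall risk P(Y=1) = 0.22561.
Under exogeneity, PAF = [P(Y=1) − p₀]/P(Y=1).
PAF = (0.22561 − 0.20712) / 0.22561 ≈ 0.0820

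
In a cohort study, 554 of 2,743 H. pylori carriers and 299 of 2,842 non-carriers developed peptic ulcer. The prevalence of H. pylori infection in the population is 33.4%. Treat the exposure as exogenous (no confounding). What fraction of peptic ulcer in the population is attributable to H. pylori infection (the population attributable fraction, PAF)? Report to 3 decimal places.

PAF ≈ 0.235

p₁ = P(outcome | exposed) = 554/2743 = 0.20197
p₀ = P(outcome | unexposed) = 299/2842 = 0.10521
Overall risk P(Y=1) = π·p₁ + (1−π)·p₀ = 0.334×0.20197 + 0.666×0.10521 = 0.13753.
Under exogeneity, PAF = [P(Y=1) − p₀] / P(Y=1).
PAF = (0.13753 − 0.10521) / 0.13753 ≈ 0.2350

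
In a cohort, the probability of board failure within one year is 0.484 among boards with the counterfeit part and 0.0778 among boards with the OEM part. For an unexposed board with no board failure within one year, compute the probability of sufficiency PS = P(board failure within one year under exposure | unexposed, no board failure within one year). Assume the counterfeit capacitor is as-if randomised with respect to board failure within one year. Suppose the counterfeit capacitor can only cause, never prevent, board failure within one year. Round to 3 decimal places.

Let p₁ = 0.484, p₀ = 0.0778.
Under exogeneity and monotonicity, PS = (p₁ − p₀) / (1 − p₀).
PS = (0.484 − 0.0778) / (1 − 0.0778) = 0.4062 / 0.9222 ≈ 0.4405

PS ≈ 0.440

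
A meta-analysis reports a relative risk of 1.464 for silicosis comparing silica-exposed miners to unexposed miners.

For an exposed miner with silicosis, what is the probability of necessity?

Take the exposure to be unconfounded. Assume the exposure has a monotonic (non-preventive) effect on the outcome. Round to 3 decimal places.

PN ≈ 0.317

Under exogeneity and monotonicity, PN = (RR − 1) / RR = 1 − 1/RR.
PN = (1.464 − 1) / 1.464 = 0.464 / 1.464 ≈ 0.3169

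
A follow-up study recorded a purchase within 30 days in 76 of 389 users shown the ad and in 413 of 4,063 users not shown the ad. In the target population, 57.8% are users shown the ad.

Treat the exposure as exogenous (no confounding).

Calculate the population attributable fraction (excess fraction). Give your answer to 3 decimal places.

p₁ = P(outcome | exposed) = 76/389 = 0.19537
p₀ = P(outcome | unexposed) = 413/4063 = 0.10165
Overall risk P(Y=1) = π·p₁ + (1−π)·p₀ = 0.578×0.19537 + 0.422×0.10165 = 0.15582.
Under exogeneity, PAF = [P(Y=1) − p₀] / P(Y=1).
PAF = (0.15582 − 0.10165) / 0.15582 ≈ 0.3477

PAF ≈ 0.348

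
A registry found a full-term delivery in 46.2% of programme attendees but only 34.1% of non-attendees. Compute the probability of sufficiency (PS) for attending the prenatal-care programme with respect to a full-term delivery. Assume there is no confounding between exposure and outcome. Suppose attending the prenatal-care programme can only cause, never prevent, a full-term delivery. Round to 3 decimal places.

p₁ = 0.462, p₀ = 0.341.
Under exogeneity and monotonicity, PS = (p₁ − p₀) / (1 − p₀).
PS = (0.462 − 0.341) / (1 − 0.341) = 0.121 / 0.659 ≈ 0.1836

PS ≈ 0.184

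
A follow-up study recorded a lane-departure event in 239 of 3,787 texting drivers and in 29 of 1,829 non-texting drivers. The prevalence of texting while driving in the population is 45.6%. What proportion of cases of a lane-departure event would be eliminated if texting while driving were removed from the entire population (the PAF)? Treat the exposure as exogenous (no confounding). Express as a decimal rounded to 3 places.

PAF ≈ 0.576

p₁ = P(outcome | exposed) = 239/3787 = 0.063111
p₀ = P(outcome | unexposed) = 29/1829 = 0.015856
Overall risk P(Y=1) = π·p₁ + (1−π)·p₀ = 0.456×0.063111 + 0.544×0.015856 = 0.037404.
Under exogeneity, PAF = [P(Y=1) − p₀] / P(Y=1).
PAF = (0.037404 − 0.015856) / 0.037404 ≈ 0.5761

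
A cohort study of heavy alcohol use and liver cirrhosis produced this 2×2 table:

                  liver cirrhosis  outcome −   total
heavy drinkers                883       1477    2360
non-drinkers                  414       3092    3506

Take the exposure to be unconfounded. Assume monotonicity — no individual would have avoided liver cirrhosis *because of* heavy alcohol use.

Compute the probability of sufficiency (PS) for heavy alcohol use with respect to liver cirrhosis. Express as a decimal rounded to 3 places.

PS ≈ 0.290

p₁ = P(outcome | exposed) = 883/2360 = 0.37415
p₀ = P(outcome | unexposed) = 414/3506 = 0.11808
Under exogeneity and monotonicity, PS = (p₁ − p₀)/(1 − p₀).
PS = (0.37415 − 0.11808) / 0.88192 ≈ 0.2904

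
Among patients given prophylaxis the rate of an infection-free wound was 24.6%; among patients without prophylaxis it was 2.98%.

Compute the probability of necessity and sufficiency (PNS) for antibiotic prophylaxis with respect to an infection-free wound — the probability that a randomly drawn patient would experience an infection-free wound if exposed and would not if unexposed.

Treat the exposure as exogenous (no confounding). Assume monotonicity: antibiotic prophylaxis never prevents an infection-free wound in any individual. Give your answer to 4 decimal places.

PNS ≈ 0.2162

p₁ = 0.246, p₀ = 0.0298.
Under exogeneity and monotonicity, PNS = p₁ − p₀.
PNS = 0.246 − 0.0298 = 0.2162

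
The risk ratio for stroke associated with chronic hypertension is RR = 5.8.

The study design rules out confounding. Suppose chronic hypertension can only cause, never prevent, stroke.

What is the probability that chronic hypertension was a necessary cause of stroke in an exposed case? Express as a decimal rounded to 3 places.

Under exogeneity and monotonicity, PN = (RR − 1) / RR = 1 − 1/RR.
PN = (5.8 − 1) / 5.8 = 4.8 / 5.8 ≈ 0.8276

PN ≈ 0.828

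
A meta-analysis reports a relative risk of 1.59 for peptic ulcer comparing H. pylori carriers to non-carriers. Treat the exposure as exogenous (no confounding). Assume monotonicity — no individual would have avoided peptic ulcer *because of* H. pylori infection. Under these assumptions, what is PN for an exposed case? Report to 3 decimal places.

Under exogeneity and monotonicity, PN = (RR − 1) / RR = 1 − 1/RR.
PN = (1.59 − 1) / 1.59 = 0.59 / 1.59 ≈ 0.3711

PN ≈ 0.371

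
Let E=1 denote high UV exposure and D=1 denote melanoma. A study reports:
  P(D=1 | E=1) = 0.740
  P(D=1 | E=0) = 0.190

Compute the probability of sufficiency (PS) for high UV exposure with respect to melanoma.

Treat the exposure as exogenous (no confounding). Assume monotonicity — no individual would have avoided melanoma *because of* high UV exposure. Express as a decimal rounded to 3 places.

PS ≈ 0.679

Let p₁ = 0.74, p₀ = 0.19.
Under exogeneity and monotonicity, PS = (p₁ − p₀) / (1 − p₀).
PS = (0.74 − 0.19) / (1 − 0.19) = 0.55 / 0.81 ≈ 0.6790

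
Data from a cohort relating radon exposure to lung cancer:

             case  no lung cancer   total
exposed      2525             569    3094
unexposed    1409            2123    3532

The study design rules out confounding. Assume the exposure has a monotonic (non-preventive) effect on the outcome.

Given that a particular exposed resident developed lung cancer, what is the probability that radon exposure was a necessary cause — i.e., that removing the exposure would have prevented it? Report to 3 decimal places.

PN ≈ 0.511

p₁ = P(outcome | exposed) = 2525/3094 = 0.8161
p₀ = P(outcome | unexposed) = 1409/3532 = 0.39892
Under exogeneity and monotonicity, PN = (p₁ − p₀)/p₁.
PN = (0.8161 − 0.39892) / 0.8161 ≈ 0.5112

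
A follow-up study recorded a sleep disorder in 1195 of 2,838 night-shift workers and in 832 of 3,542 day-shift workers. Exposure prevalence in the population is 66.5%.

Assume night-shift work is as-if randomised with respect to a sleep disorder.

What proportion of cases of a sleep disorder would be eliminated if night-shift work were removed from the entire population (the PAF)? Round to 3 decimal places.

p₁ = P(outcome | exposed) = 1195/2838 = 0.42107
p₀ = P(outcome | unexposed) = 832/3542 = 0.2349
Overall risk P(Y=1) = π·p₁ + (1−π)·p₀ = 0.665×0.42107 + 0.335×0.2349 = 0.3587.
Under exogeneity, PAF = [P(Y=1) − p₀] / P(Y=1).
PAF = (0.3587 − 0.2349) / 0.3587 ≈ 0.3452

PAF ≈ 0.345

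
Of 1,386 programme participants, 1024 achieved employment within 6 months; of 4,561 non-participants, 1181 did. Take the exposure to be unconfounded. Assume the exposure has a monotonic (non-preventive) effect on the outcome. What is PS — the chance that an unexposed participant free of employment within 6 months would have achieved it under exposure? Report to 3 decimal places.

p₁ = P(outcome | exposed) = 1024/1386 = 0.73882
p₀ = P(outcome | unexposed) = 1181/4561 = 0.25893
Under exogeneity and monotonicity, PS = (p₁ − p₀) / (1 − p₀).
PS = (0.73882 − 0.25893) / (1 − 0.25893) = 0.47988 / 0.74107 ≈ 0.6476

PS ≈ 0.648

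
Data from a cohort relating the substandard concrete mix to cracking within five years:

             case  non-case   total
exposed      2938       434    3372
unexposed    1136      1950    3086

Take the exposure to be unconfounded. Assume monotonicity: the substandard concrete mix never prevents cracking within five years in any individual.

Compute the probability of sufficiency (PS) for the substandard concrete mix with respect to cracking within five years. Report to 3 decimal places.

PS ≈ 0.796

p₁ = P(outcome | exposed) = 2938/3372 = 0.87129
p₀ = P(outcome | unexposed) = 1136/3086 = 0.36811
Under exogeneity and monotonicity, PS = (p₁ − p₀)/(1 − p₀).
PS = (0.87129 − 0.36811) / 0.63189 ≈ 0.7963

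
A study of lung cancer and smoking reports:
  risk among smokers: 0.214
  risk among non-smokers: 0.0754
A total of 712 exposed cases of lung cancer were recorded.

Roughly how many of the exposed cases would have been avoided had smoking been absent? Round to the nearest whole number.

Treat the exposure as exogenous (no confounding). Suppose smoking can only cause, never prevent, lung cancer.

about 461 cases

Let p₁ = 0.214, p₀ = 0.0754.
PN = (p₁ − p₀)/p₁ = (0.214 − 0.0754) / 0.214 ≈ 0.64766.
Attributable cases ≈ PN × (exposed cases) = 0.64766 × 712 ≈ 461.14.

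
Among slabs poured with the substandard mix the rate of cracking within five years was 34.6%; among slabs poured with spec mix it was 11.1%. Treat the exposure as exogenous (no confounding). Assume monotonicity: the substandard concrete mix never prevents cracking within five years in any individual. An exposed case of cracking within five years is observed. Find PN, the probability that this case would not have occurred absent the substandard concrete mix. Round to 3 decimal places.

PN ≈ 0.679

p₁ = 0.346, p₀ = 0.111.
Under exogeneity and monotonicity, PN = (p₁ − p₀) / p₁.
PN = (0.346 − 0.111) / 0.346 = 0.235 / 0.346 ≈ 0.6792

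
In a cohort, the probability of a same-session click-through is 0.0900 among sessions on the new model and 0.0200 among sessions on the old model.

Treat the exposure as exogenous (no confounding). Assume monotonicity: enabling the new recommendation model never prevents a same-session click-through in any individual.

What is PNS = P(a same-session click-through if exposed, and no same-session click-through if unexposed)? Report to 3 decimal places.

PNS ≈ 0.070

Let p₁ = 0.09, p₀ = 0.02.
Under exogeneity and monotonicity, PNS = p₁ − p₀.
PNS = 0.09 − 0.02 = 0.07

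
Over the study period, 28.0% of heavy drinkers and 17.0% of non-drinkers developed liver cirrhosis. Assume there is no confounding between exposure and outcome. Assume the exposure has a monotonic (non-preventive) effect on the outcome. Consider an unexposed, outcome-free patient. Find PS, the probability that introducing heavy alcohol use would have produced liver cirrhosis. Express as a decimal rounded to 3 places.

PS ≈ 0.133

p₁ = 0.28, p₀ = 0.17.
Under exogeneity and monotonicity, PS = (p₁ − p₀) / (1 − p₀).
PS = (0.28 − 0.17) / (1 − 0.17) = 0.11 / 0.83 ≈ 0.1325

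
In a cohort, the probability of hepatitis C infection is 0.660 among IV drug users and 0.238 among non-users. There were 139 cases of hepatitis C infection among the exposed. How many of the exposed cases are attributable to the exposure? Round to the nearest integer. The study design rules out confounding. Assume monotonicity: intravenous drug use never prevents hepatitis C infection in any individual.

about 89 cases

Let p₁ = 0.66, p₀ = 0.238.
PN = (p₁ − p₀)/p₁ = (0.66 − 0.238) / 0.66 ≈ 0.63939.
Attributable cases ≈ PN × (exposed cases) = 0.63939 × 139 ≈ 88.88.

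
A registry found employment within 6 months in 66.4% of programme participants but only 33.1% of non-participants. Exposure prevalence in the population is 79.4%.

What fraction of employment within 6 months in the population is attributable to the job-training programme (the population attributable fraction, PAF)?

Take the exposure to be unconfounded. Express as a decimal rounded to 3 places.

PAF ≈ 0.444

p₁ = 0.664, p₀ = 0.331.
Overall risk P(Y=1) = π·p₁ + (1−π)·p₀ = 0.794×0.664 + 0.206×0.331 = 0.5954.
Under exogeneity, PAF = [P(Y=1) − p₀] / P(Y=1).
PAF = (0.5954 − 0.331) / 0.5954 ≈ 0.4441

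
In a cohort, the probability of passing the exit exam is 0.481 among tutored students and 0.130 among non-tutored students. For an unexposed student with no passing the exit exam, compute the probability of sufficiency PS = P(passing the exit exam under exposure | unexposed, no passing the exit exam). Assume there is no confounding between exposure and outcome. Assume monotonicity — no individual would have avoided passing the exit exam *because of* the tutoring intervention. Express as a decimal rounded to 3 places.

PS ≈ 0.403

Let p₁ = 0.481, p₀ = 0.13.
Under exogeneity and monotonicity, PS = (p₁ − p₀) / (1 − p₀).
PS = (0.481 − 0.13) / (1 − 0.13) = 0.351 / 0.87 ≈ 0.4034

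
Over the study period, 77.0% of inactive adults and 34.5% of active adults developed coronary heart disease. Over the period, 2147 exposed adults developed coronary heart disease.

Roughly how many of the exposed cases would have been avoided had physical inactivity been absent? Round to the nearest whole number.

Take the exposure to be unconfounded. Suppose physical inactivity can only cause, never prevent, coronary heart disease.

about 1185 cases

p₁ = 0.77, p₀ = 0.345.
PN = (p₁ − p₀)/p₁ = (0.77 − 0.345) / 0.77 ≈ 0.55195.
Attributable cases ≈ PN × (exposed cases) = 0.55195 × 2147 ≈ 1185.03.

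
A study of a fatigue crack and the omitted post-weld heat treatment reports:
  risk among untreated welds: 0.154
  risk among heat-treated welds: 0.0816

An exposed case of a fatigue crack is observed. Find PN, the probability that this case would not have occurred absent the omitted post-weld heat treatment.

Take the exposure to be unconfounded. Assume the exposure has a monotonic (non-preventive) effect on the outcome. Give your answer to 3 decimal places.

PN ≈ 0.470

Let p₁ = 0.154, p₀ = 0.0816.
Under exogeneity and monotonicity, PN = (p₁ − p₀) / p₁.
PN = (0.154 − 0.0816) / 0.154 = 0.0724 / 0.154 ≈ 0.4701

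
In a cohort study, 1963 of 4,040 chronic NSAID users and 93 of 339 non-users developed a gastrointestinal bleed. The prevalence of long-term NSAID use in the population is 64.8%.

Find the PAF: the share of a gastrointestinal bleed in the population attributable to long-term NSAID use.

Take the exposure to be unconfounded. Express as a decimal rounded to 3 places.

p₁ = P(outcome | exposed) = 1963/4040 = 0.48589
p₀ = P(outcome | unexposed) = 93/339 = 0.27434
Overall risk P(Y=1) = π·p₁ + (1−π)·p₀ = 0.648×0.48589 + 0.352×0.27434 = 0.41142.
Under exogeneity, PAF = [P(Y=1) − p₀] / P(Y=1).
PAF = (0.41142 − 0.27434) / 0.41142 ≈ 0.3332

PAF ≈ 0.333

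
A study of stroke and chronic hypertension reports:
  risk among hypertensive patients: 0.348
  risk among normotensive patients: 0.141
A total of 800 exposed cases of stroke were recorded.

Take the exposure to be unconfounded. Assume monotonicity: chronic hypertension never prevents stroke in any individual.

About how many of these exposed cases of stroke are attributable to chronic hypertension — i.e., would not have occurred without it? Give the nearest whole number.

about 476 cases

Let p₁ = 0.348, p₀ = 0.141.
PN = (p₁ − p₀)/p₁ = (0.348 − 0.141) / 0.348 ≈ 0.59483.
Attributable cases ≈ PN × (exposed cases) = 0.59483 × 800 ≈ 475.86.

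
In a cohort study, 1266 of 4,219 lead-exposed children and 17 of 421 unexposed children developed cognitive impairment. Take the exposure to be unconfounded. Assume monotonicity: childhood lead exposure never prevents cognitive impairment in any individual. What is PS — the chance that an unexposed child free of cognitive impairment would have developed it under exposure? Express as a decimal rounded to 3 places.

p₁ = P(outcome | exposed) = 1266/4219 = 0.30007
p₀ = P(outcome | unexposed) = 17/421 = 0.04038
Under exogeneity and monotonicity, PS = (p₁ − p₀) / (1 − p₀).
PS = (0.30007 − 0.04038) / (1 − 0.04038) = 0.25969 / 0.95962 ≈ 0.2706

PS ≈ 0.271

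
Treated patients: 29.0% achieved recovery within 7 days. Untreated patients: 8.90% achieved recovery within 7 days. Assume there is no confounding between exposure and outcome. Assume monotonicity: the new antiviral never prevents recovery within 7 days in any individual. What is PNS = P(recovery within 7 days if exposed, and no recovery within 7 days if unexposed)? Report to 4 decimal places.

p₁ = 0.29, p₀ = 0.089.
Under exogeneity and monotonicity, PNS = p₁ − p₀.
PNS = 0.29 − 0.089 = 0.201

PNS ≈ 0.2010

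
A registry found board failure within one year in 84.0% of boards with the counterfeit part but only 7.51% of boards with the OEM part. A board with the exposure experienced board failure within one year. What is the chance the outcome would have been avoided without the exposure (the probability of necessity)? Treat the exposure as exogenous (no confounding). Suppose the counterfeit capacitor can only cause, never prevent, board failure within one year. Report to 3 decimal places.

PN ≈ 0.911

p₁ = 0.84, p₀ = 0.0751.
Under exogeneity and monotonicity, PN = (p₁ − p₀) / p₁.
PN = (0.84 − 0.0751) / 0.84 = 0.7649 / 0.84 ≈ 0.9106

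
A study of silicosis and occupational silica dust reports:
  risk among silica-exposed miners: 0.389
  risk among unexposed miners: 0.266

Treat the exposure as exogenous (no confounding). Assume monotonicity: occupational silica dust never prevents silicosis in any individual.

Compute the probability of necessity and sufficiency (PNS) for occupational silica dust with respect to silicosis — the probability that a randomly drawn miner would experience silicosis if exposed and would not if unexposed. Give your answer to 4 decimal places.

Let p₁ = 0.389, p₀ = 0.266.
Under exogeneity and monotonicity, PNS = p₁ − p₀.
PNS = 0.389 − 0.266 = 0.123

PNS ≈ 0.1230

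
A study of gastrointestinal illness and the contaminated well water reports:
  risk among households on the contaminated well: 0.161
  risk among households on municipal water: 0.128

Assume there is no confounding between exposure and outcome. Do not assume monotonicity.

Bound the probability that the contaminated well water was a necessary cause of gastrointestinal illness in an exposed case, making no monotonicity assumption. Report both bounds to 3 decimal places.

0.205 ≤ PN ≤ 1.000

Let p₁ = 0.161, p₀ = 0.128.
Under exogeneity alone the bounds on PN are max{0,(p₁−p₀)/p₁} ≤ PN ≤ min{1,(1−p₀)/p₁}.
  lower = (p₁ − p₀)/p₁ = 0.033 / 0.161 ≈ 0.2050
  upper = min{1, (1 − p₀)/p₁} = 0.872 / 0.161 ≈ 5.4161 → capped at 1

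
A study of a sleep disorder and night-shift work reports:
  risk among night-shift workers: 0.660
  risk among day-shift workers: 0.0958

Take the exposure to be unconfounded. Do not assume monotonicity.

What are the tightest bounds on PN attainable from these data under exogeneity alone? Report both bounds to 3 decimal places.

Let p₁ = 0.66, p₀ = 0.0958.
Under exogeneity alone the bounds on PN are max{0,(p₁−p₀)/p₁} ≤ PN ≤ min{1,(1−p₀)/p₁}.
  lower = (p₁ − p₀)/p₁ = 0.5642 / 0.66 ≈ 0.8548
  upper = min{1, (1 − p₀)/p₁} = 0.9042 / 0.66 ≈ 1.3700 → capped at 1

0.855 ≤ PN ≤ 1.000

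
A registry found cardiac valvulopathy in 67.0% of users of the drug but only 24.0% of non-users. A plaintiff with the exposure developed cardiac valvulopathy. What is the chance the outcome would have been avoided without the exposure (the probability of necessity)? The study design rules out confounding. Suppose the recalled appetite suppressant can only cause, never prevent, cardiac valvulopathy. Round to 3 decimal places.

p₁ = 0.67, p₀ = 0.24.
Under exogeneity and monotonicity, PN = (p₁ − p₀) / p₁.
PN = (0.67 − 0.24) / 0.67 = 0.43 / 0.67 ≈ 0.6418

PN ≈ 0.642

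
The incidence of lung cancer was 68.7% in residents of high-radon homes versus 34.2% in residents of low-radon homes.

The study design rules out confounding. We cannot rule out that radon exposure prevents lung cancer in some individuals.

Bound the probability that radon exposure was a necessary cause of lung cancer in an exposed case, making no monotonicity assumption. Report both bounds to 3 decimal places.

0.502 ≤ PN ≤ 0.958

p₁ = 0.687, p₀ = 0.342.
Under exogeneity alone the bounds on PN are max{0,(p₁−p₀)/p₁} ≤ PN ≤ min{1,(1−p₀)/p₁}.
  lower = (p₁ − p₀)/p₁ = 0.345 / 0.687 ≈ 0.5022
  upper = min{1, (1 − p₀)/p₁} = 0.658 / 0.687 ≈ 0.9578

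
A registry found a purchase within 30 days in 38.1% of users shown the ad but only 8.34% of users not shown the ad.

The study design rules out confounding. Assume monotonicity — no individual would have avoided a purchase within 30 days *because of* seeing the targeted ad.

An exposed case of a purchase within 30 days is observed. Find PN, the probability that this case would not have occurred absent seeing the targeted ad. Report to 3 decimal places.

PN ≈ 0.781

p₁ = 0.381, p₀ = 0.0834.
Under exogeneity and monotonicity, PN = (p₁ − p₀) / p₁.
PN = (0.381 − 0.0834) / 0.381 = 0.2976 / 0.381 ≈ 0.7811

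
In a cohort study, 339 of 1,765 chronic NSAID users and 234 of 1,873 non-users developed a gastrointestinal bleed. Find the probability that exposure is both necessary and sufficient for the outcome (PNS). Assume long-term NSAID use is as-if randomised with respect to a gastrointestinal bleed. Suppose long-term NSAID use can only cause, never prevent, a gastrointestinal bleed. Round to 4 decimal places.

PNS ≈ 0.0671

p₁ = P(outcome | exposed) = 339/1765 = 0.19207
p₀ = P(outcome | unexposed) = 234/1873 = 0.12493
Under exogeneity and monotonicity, PNS = p₁ − p₀.
PNS = 0.19207 − 0.12493 = 0.067135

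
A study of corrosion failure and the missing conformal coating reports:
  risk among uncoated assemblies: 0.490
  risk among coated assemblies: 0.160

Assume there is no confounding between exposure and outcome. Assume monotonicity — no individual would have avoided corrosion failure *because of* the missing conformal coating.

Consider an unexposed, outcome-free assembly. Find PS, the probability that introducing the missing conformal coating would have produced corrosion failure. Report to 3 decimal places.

PS ≈ 0.393

Let p₁ = 0.49, p₀ = 0.16.
Under exogeneity and monotonicity, PS = (p₁ − p₀) / (1 − p₀).
PS = (0.49 − 0.16) / (1 − 0.16) = 0.33 / 0.84 ≈ 0.3929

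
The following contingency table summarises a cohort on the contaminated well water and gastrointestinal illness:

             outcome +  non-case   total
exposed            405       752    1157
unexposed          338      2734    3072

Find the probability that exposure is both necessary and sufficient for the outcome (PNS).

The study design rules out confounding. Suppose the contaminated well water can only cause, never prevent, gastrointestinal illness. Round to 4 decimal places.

p₁ = P(outcome | exposed) = 405/1157 = 0.35004
p₀ = P(outcome | unexposed) = 338/3072 = 0.11003
Under exogeneity and monotonicity, PNS = p₁ − p₀.
PNS = 0.35004 − 0.11003 = 0.24002

PNS ≈ 0.2400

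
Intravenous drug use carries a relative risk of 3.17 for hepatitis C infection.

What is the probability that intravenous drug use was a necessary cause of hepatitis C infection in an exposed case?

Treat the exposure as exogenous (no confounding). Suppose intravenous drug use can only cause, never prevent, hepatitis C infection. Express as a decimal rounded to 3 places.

PN ≈ 0.685

Under exogeneity and monotonicity, PN = (RR − 1) / RR = 1 − 1/RR.
PN = (3.17 − 1) / 3.17 = 2.17 / 3.17 ≈ 0.6845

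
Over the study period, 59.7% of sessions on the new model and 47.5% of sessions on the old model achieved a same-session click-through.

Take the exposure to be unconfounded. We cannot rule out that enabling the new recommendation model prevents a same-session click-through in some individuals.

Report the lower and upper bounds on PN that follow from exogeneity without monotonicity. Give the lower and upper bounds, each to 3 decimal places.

p₁ = 0.597, p₀ = 0.475.
Under exogeneity alone the bounds on PN are max{0,(p₁−p₀)/p₁} ≤ PN ≤ min{1,(1−p₀)/p₁}.
  lower = (p₁ − p₀)/p₁ = 0.122 / 0.597 ≈ 0.2044
  upper = min{1, (1 − p₀)/p₁} = 0.525 / 0.597 ≈ 0.8794

0.204 ≤ PN ≤ 0.879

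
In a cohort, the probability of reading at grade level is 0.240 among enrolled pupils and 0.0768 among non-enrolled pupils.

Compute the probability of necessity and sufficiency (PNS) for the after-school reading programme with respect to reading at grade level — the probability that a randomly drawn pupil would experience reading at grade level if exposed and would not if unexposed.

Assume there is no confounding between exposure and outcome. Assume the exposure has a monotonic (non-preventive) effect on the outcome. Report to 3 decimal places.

PNS ≈ 0.163

Let p₁ = 0.24, p₀ = 0.0768.
Under exogeneity and monotonicity, PNS = p₁ − p₀.
PNS = 0.24 − 0.0768 = 0.1632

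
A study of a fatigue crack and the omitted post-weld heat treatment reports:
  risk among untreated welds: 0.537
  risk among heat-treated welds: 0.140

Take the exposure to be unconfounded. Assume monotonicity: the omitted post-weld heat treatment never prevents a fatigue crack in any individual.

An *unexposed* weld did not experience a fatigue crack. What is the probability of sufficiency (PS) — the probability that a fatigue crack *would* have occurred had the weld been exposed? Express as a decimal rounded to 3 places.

PS ≈ 0.462

Let p₁ = 0.537, p₀ = 0.14.
Under exogeneity and monotonicity, PS = (p₁ − p₀) / (1 − p₀).
PS = (0.537 − 0.14) / (1 − 0.14) = 0.397 / 0.86 ≈ 0.4616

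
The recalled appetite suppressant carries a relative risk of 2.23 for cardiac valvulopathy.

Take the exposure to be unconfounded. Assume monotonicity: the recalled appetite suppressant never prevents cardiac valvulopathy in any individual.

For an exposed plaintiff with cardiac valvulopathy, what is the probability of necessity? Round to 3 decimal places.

Under exogeneity and monotonicity, PN = (RR − 1) / RR = 1 − 1/RR.
PN = (2.23 − 1) / 2.23 = 1.23 / 2.23 ≈ 0.5516

PN ≈ 0.552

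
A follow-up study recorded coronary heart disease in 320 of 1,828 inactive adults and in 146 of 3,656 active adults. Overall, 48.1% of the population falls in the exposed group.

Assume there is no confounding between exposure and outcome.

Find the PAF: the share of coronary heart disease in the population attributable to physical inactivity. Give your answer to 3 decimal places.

PAF ≈ 0.619

p₁ = P(outcome | exposed) = 320/1828 = 0.17505
p₀ = P(outcome | unexposed) = 146/3656 = 0.039934
Overall risk P(Y=1) = π·p₁ + (1−π)·p₀ = 0.481×0.17505 + 0.519×0.039934 = 0.10493.
Under exogeneity, PAF = [P(Y=1) − p₀] / P(Y=1).
PAF = (0.10493 − 0.039934) / 0.10493 ≈ 0.6194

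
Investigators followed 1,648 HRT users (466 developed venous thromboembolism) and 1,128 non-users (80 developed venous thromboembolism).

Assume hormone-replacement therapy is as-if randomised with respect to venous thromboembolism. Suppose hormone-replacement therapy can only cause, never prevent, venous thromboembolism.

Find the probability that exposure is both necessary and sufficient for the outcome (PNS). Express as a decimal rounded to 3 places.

p₁ = P(outcome | exposed) = 466/1648 = 0.28277
p₀ = P(outcome | unexposed) = 80/1128 = 0.070922
Under exogeneity and monotonicity, PNS = p₁ − p₀.
PNS = 0.28277 − 0.070922 = 0.21185

PNS ≈ 0.212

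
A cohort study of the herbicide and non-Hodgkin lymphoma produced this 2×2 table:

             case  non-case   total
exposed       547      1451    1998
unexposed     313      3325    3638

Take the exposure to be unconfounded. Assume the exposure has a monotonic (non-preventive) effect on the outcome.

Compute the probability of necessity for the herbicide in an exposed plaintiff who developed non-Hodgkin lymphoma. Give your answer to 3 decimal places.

PN ≈ 0.686

p₁ = P(outcome | exposed) = 547/1998 = 0.27377
p₀ = P(outcome | unexposed) = 313/3638 = 0.086036
Under exogeneity and monotonicity, PN = (p₁ − p₀)/p₁.
PN = (0.27377 − 0.086036) / 0.27377 ≈ 0.6857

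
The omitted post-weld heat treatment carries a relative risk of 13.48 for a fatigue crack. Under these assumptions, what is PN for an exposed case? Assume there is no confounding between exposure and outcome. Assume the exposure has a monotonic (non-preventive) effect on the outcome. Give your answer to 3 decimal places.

PN ≈ 0.926

Under exogeneity and monotonicity, PN = (RR − 1) / RR = 1 − 1/RR.
PN = (13.48 − 1) / 13.48 = 12.48 / 13.48 ≈ 0.9258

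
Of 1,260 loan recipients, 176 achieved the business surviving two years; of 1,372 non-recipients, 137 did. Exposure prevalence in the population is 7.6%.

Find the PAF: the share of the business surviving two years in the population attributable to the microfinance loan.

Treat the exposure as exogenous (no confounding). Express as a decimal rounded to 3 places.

p₁ = P(outcome | exposed) = 176/1260 = 0.13968
p₀ = P(outcome | unexposed) = 137/1372 = 0.099854
Overall risk P(Y=1) = π·p₁ + (1−π)·p₀ = 0.076×0.13968 + 0.924×0.099854 = 0.10288.
Under exogeneity, PAF = [P(Y=1) − p₀] / P(Y=1).
PAF = (0.10288 − 0.099854) / 0.10288 ≈ 0.0294

PAF ≈ 0.029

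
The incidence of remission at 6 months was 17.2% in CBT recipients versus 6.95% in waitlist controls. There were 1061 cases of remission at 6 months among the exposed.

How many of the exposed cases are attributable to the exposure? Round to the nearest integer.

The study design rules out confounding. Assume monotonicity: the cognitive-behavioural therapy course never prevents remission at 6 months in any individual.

p₁ = 0.172, p₀ = 0.0695.
PN = (p₁ − p₀)/p₁ = (0.172 − 0.0695) / 0.172 ≈ 0.59593.
Attributable cases ≈ PN × (exposed cases) = 0.59593 × 1061 ≈ 632.28.

about 632 cases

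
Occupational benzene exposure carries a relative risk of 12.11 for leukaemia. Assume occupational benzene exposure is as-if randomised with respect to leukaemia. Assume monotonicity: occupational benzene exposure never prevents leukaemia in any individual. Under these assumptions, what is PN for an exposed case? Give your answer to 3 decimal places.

PN ≈ 0.917

Under exogeneity and monotonicity, PN = (RR − 1) / RR = 1 − 1/RR.
PN = (12.11 − 1) / 12.11 = 11.11 / 12.11 ≈ 0.9174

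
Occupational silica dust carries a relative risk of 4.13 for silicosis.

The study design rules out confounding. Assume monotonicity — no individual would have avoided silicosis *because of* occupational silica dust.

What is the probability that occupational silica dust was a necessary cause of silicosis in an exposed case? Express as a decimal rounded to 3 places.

PN ≈ 0.758

Under exogeneity and monotonicity, PN = (RR − 1) / RR = 1 − 1/RR.
PN = (4.13 − 1) / 4.13 = 3.13 / 4.13 ≈ 0.7579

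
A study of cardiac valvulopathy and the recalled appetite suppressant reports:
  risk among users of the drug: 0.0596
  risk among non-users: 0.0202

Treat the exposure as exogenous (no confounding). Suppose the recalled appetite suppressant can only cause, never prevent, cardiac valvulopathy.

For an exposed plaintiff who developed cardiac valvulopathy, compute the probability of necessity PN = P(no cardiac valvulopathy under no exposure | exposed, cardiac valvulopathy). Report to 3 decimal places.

Let p₁ = 0.0596, p₀ = 0.0202.
Under exogeneity and monotonicity, PN = (p₁ − p₀) / p₁.
PN = (0.0596 − 0.0202) / 0.0596 = 0.0394 / 0.0596 ≈ 0.6611

PN ≈ 0.661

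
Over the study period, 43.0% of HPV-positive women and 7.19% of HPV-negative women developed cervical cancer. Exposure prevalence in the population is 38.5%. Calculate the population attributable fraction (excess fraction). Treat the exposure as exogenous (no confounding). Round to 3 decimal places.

p₁ = 0.43, p₀ = 0.0719.
Overall risk P(Y=1) = π·p₁ + (1−π)·p₀ = 0.385×0.43 + 0.615×0.0719 = 0.20977.
Under exogeneity, PAF = [P(Y=1) − p₀] / P(Y=1).
PAF = (0.20977 − 0.0719) / 0.20977 ≈ 0.6572

PAF ≈ 0.657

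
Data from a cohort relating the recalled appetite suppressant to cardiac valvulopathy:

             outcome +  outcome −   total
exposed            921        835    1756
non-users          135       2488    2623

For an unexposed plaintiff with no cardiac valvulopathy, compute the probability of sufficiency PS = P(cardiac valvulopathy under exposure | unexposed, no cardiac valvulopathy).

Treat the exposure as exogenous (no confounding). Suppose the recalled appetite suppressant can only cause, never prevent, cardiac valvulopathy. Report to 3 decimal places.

p₁ = P(outcome | exposed) = 921/1756 = 0.52449
p₀ = P(outcome | unexposed) = 135/2623 = 0.051468
Under exogeneity and monotonicity, PS = (p₁ − p₀)/(1 − p₀).
PS = (0.52449 − 0.051468) / 0.94853 ≈ 0.4987

PS ≈ 0.499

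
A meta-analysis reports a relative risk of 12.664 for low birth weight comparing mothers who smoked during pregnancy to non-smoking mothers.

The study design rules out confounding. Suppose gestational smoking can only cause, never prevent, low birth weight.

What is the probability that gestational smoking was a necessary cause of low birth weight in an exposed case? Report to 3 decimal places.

PN ≈ 0.921

Under exogeneity and monotonicity, PN = (RR − 1) / RR = 1 − 1/RR.
PN = (12.664 − 1) / 12.664 = 11.66 / 12.664 ≈ 0.9210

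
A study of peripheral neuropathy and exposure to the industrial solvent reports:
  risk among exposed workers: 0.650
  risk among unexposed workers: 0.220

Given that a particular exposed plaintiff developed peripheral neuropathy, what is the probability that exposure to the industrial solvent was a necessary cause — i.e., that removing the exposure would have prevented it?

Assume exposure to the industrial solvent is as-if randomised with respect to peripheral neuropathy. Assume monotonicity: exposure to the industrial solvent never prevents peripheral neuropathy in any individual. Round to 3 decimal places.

PN ≈ 0.662

Let p₁ = 0.65, p₀ = 0.22.
Under exogeneity and monotonicity, PN = (p₁ − p₀) / p₁.
PN = (0.65 − 0.22) / 0.65 = 0.43 / 0.65 ≈ 0.6615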